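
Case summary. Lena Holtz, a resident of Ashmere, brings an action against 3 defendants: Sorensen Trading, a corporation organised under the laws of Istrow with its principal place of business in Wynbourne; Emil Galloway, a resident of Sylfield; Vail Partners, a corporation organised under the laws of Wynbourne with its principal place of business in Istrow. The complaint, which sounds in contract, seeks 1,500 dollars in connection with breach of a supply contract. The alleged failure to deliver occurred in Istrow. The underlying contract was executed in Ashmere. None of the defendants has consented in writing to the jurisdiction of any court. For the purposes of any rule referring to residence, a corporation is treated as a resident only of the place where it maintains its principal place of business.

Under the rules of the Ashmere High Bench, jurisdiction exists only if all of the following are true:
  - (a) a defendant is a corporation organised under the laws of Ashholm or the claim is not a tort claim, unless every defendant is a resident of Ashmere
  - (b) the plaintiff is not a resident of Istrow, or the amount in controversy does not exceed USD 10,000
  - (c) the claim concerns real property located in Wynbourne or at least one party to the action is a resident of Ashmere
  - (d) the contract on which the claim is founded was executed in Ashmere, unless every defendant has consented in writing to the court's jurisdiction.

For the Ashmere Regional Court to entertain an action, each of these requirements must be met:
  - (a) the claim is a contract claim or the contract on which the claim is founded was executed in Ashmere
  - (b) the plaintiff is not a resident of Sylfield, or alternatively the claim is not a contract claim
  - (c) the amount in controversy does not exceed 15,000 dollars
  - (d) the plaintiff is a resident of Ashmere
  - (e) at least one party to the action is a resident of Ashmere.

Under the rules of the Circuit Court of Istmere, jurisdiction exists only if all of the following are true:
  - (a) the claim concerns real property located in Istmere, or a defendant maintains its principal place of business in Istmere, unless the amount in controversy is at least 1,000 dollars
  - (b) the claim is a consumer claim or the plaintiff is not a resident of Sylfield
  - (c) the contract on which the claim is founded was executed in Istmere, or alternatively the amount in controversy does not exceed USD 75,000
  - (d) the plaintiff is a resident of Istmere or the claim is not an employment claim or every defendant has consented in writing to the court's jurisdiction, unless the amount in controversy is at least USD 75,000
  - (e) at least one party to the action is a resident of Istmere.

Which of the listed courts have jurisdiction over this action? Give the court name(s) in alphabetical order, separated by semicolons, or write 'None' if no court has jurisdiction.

The Ashmere High Bench:
  (a) The claim is a contract claim, not a tort claim, which satisfies one of the alternatives. Satisfied.
  (b) The plaintiff resides in Ashmere, which is not Istrow, so this disjunct is met. Condition met.
  (c) Lena Holtz resides in Ashmere, so this disjunct is met. Met.
  (d) The contract was executed in Ashmere. Satisfied.
  → All conditions met; jurisdiction exists.
The Ashmere Regional Court:
  (a) The claim is a contract claim — that alternative is enough. Satisfied.
  (b) The plaintiff resides in Ashmere, which is not Sylfield, which satisfies one of the alternatives. Satisfied.
  (c) The amount in controversy is $1,500, within the USD 15,000 ceiling. Condition met.
  (d) The plaintiff resides in Ashmere. Met.
  (e) Lena Holtz resides in Ashmere. Met.
  → The court has jurisdiction.
The Circuit Court of Istmere:
  (a) The claim does not concern real property; the corporate defendant(s) have their principal place of business in Istrow, Wynbourne, not Istmere — no alternative holds. However, the amount in controversy is USD 1,500, which meets the 1,000 dollars floor, so the 'unless' proviso supplies this condition. Satisfied.
  (b) The plaintiff resides in Ashmere, which is not Sylfield — that alternative is enough. Met.
  (c) The amount in controversy is 1,500 dollars, within the USD 75,000 ceiling, so one alternative holds. Met.
  (d) The claim is a contract claim, not an employment claim, which satisfies one of the alternatives. Condition met.
  (e) No party resides in Istmere. Condition not met.
  → At least one condition fails; no jurisdiction.

the Ashmere High Bench; the Ashmere Regional Court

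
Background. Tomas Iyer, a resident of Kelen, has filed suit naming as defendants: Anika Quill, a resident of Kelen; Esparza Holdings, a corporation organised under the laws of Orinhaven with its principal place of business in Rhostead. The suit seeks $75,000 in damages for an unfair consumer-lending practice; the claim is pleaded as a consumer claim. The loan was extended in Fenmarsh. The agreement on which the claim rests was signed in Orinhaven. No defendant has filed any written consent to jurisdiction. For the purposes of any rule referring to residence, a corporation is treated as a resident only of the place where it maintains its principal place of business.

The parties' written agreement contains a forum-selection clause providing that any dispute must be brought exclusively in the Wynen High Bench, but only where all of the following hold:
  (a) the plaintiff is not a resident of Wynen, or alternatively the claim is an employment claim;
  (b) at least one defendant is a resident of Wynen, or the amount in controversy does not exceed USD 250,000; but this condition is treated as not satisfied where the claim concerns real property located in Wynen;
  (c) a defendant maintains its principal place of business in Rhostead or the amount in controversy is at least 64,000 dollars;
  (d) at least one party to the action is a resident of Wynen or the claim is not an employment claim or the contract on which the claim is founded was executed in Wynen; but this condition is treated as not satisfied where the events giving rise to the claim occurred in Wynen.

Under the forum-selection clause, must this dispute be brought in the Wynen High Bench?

Yes

The Wynen High Bench:
  (a) The plaintiff resides in Kelen, which is not Wynen, which satisfies one of the alternatives. Condition met.
  (b) The amount in controversy is 75,000 dollars, within the 250,000 dollars ceiling, so one alternative holds. And the carve-out is inapplicable — the claim does not concern real property. Satisfied.
  (c) Esparza Holdings has its principal place of business in Rhostead — that alternative is enough. Met.
  (d) The claim is a consumer claim, not an employment claim, so one alternative holds. The carve-out does not apply: the operative events occurred in Fenmarsh, not Wynen. Condition met.
  → The clause applies.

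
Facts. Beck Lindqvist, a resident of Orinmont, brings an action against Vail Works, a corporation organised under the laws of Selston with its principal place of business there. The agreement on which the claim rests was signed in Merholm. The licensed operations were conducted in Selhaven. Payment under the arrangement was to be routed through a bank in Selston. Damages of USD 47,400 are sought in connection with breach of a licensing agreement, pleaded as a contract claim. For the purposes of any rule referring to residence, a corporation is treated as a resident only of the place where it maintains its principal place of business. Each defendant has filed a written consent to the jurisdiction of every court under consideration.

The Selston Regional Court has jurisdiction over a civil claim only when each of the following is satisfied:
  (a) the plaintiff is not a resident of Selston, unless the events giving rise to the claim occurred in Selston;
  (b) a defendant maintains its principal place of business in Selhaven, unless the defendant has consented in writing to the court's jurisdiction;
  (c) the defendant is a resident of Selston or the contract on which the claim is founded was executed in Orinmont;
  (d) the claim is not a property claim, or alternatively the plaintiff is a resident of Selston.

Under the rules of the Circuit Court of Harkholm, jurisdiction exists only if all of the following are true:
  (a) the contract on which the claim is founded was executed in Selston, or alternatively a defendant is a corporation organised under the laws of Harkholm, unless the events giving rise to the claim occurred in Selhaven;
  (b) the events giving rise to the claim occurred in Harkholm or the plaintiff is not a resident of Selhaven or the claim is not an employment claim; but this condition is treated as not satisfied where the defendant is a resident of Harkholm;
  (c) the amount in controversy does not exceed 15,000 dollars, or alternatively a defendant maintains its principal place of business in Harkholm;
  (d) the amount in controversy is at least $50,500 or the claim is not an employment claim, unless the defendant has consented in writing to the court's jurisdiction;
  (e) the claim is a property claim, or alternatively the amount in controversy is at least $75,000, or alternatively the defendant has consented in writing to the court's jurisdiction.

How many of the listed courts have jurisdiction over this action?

1

The Selston Regional Court:
  (a) The plaintiff resides in Orinmont, which is not Selston. Met.
  (b) The corporate defendant(s) have their principal place of business in Selston, not Selhaven. But every defendant has filed written consent, and the 'unless' clause therefore excuses the requirement. Condition met.
  (c) The defendant resides in Selston, which satisfies one of the alternatives. Condition met.
  (d) The claim is a contract claim, not a property claim, so this disjunct is met. Condition met.
  → All conditions met; jurisdiction exists.
The Circuit Court of Harkholm:
  (a) The contract was executed in Merholm, not Selston; the corporate defendant(s) are organised in Selston, not Harkholm — every alternative fails. However, the operative events occurred in Selhaven, so the 'unless' proviso supplies this condition. Condition met.
  (b) The plaintiff resides in Orinmont, which is not Selhaven, so this disjunct is met. The exception is not triggered, since the defendant resides in Selston, not Harkholm. Condition met.
  (c) The amount in controversy is $47,400, above the $15,000 ceiling; the corporate defendant(s) have their principal place of business in Selston, not Harkholm — no alternative holds. Condition not met.
  (d) The claim is a contract claim, not an employment claim, which satisfies one of the alternatives. Satisfied.
  (e) Every defendant has filed written consent — that alternative is enough. Met.
  → At least one condition fails; no jurisdiction.
Courts with jurisdiction: the Selston Regional Court — 1 in total.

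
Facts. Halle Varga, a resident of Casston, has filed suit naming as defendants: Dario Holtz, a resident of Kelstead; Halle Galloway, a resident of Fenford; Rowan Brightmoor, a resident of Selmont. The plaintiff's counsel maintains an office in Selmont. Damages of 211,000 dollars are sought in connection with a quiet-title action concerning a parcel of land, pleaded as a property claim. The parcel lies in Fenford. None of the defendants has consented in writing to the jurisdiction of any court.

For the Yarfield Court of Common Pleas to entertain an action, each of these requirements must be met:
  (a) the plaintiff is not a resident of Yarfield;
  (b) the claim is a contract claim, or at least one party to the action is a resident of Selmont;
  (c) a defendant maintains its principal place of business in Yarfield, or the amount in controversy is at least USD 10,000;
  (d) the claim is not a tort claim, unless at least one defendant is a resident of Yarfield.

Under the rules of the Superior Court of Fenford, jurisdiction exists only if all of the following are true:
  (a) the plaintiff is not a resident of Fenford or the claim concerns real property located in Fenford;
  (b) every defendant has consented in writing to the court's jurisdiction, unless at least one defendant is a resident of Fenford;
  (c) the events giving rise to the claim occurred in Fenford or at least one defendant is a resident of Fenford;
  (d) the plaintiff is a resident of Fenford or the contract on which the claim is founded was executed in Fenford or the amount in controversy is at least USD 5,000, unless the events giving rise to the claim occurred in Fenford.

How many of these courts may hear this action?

2

The Yarfield Court of Common Pleas:
  (a) The plaintiff resides in Casston, which is not Yarfield. Satisfied.
  (b) Rowan Brightmoor resides in Selmont — that alternative is enough. Met.
  (c) The amount in controversy is $211,000, which meets the $10,000 floor, which satisfies one of the alternatives. Satisfied.
  (d) The claim is a property claim, not a tort claim. Condition met.
  → The court has jurisdiction.
The Superior Court of Fenford:
  (a) The plaintiff resides in Casston, which is not Fenford — that alternative is enough. Met.
  (b) No such written consent has been filed. But Halle Galloway resides in Fenford, and the 'unless' clause therefore excuses the requirement. Met.
  (c) The operative events occurred in Fenford, so this disjunct is met. Met.
  (d) The amount in controversy is USD 211,000, which meets the USD 5,000 floor, so this disjunct is met. Met.
  → Jurisdiction lies.
Courts with jurisdiction: the Yarfield Court of Common Pleas, the Superior Court of Fenford — 2 in total.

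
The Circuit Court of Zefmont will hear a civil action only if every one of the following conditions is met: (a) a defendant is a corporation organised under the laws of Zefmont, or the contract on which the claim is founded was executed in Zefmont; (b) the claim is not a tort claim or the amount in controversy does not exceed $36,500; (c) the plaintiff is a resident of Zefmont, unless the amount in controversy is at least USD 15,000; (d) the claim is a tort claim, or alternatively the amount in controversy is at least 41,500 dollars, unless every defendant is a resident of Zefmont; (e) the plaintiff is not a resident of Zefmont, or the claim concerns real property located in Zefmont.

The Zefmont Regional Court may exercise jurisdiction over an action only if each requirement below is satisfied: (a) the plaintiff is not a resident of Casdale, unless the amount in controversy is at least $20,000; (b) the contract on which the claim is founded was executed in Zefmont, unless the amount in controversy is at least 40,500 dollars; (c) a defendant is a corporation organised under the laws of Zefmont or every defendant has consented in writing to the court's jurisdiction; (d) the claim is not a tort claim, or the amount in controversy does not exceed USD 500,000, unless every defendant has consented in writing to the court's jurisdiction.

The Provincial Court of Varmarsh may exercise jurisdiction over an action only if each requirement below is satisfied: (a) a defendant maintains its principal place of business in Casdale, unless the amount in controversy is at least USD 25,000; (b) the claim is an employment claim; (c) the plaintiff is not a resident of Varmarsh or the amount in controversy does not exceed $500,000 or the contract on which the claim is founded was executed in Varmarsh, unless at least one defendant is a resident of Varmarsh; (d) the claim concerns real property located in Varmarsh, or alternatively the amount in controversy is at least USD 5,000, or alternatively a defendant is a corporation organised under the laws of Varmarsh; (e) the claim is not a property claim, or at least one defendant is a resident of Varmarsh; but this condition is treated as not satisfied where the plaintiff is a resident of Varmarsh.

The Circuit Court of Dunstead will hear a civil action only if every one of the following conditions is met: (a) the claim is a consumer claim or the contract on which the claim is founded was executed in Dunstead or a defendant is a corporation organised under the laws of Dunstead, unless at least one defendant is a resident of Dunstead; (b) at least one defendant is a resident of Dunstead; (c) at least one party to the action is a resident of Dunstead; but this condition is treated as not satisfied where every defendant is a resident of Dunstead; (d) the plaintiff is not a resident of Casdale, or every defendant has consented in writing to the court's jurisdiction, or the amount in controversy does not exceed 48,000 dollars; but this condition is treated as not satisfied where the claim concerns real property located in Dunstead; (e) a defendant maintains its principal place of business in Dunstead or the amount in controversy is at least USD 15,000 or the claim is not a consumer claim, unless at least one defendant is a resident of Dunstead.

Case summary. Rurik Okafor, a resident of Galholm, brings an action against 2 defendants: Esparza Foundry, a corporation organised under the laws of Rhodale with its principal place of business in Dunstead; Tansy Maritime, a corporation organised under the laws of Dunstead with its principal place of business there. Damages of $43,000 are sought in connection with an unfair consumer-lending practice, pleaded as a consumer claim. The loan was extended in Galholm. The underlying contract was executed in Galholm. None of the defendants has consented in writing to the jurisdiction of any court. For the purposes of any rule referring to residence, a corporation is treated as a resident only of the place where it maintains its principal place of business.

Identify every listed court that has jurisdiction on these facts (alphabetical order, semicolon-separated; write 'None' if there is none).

None

The Circuit Court of Zefmont:
  (a) The corporate defendant(s) are organised in Dunstead, Rhodale, not Zefmont; the contract was executed in Galholm, not Zefmont — none of the alternatives is met. Condition not met.
  (b) The claim is a consumer claim, not a tort claim, so one alternative holds. Satisfied.
  (c) The plaintiff resides in Galholm, not Zefmont. But the amount in controversy is USD 43,000, which meets the 15,000 dollars floor, and the 'unless' clause therefore excuses the requirement. Satisfied.
  (d) The amount in controversy is USD 43,000, which meets the USD 41,500 floor — that alternative is enough. Satisfied.
  (e) The plaintiff resides in Galholm, which is not Zefmont, so one alternative holds. Satisfied.
  → At least one condition fails; no jurisdiction.
The Zefmont Regional Court:
  (a) The plaintiff resides in Galholm, which is not Casdale. Satisfied.
  (b) The contract was executed in Galholm, not Zefmont. However, the amount in controversy is 43,000 dollars, which meets the 40,500 dollars floor, so the 'unless' proviso supplies this condition. Met.
  (c) The corporate defendant(s) are organised in Dunstead, Rhodale, not Zefmont; no such written consent has been filed — every alternative fails. Not satisfied.
  (d) The claim is a consumer claim, not a tort claim — that alternative is enough. Condition met.
  → At least one condition fails; no jurisdiction.
The Provincial Court of Varmarsh:
  (a) The corporate defendant(s) have their principal place of business in Dunstead, not Casdale. The proviso rescues it, though: the amount in controversy is $43,000, which meets the 25,000 dollars floor. Satisfied.
  (b) The claim is a consumer claim, not an employment claim. Not satisfied.
  (c) The plaintiff resides in Galholm, which is not Varmarsh — that alternative is enough. Met.
  (d) The amount in controversy is $43,000, which meets the 5,000 dollars floor, so this disjunct is met. Condition met.
  (e) The claim is a consumer claim, not a property claim, which satisfies one of the alternatives. The exception is not triggered, since the plaintiff resides in Galholm, not Varmarsh. Satisfied.
  → No jurisdiction.
The Circuit Court of Dunstead:
  (a) The claim is a consumer claim — that alternative is enough. Satisfied.
  (b) Esparza Foundry resides in Dunstead. Condition met.
  (c) Esparza Foundry resides in Dunstead. However, the defendants reside as follows — Esparza Foundry in Dunstead, Tansy Maritime in Dunstead — all in Dunstead, which falls within the stated exception and so defeats the condition. Not met.
  (d) The plaintiff resides in Galholm, which is not Casdale — that alternative is enough. And the carve-out is inapplicable — the claim does not concern real property. Satisfied.
  (e) Esparza Foundry has its principal place of business in Dunstead — that alternative is enough. Satisfied.
  → At least one condition fails; no jurisdiction.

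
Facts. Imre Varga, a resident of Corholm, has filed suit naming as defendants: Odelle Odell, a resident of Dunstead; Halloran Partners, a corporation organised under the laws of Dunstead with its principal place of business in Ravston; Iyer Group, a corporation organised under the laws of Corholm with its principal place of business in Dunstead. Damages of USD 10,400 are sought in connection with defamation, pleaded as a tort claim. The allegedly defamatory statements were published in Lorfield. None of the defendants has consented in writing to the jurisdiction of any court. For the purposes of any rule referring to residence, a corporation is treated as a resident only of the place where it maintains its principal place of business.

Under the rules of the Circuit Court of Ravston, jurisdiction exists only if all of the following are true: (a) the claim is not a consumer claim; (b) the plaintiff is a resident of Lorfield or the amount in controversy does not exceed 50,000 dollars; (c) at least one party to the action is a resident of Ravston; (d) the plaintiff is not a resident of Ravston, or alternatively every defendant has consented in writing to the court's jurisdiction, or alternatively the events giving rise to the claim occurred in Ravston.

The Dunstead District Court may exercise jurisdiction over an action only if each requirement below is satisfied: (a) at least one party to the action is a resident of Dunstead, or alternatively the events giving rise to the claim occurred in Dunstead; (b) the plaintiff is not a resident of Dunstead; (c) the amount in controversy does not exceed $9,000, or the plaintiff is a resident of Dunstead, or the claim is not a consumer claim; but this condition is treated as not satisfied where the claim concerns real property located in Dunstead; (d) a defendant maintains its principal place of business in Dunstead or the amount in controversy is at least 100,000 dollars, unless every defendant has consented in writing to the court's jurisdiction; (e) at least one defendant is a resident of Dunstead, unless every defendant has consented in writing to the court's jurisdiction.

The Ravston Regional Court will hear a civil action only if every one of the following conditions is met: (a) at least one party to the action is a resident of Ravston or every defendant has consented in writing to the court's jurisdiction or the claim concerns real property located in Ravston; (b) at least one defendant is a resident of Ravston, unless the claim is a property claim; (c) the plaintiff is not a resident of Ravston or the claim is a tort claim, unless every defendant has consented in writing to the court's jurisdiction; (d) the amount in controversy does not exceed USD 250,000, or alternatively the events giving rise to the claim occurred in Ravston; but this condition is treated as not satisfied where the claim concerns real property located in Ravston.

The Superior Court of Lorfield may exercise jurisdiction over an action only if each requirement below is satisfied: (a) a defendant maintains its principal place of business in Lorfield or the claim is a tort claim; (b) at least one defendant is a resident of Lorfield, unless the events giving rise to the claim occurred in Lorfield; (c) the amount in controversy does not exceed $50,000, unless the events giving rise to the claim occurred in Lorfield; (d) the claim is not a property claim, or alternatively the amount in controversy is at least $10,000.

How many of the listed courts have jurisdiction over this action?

The Circuit Court of Ravston:
  (a) The claim is a tort claim, not a consumer claim. Condition met.
  (b) The amount in controversy is USD 10,400, within the USD 50,000 ceiling, so this disjunct is met. Met.
  (c) Halloran Partners resides in Ravston. Satisfied.
  (d) The plaintiff resides in Corholm, which is not Ravston, so this disjunct is met. Condition met.
  → Every requirement is satisfied — jurisdiction.
The Dunstead District Court:
  (a) Odelle Odell resides in Dunstead — that alternative is enough. Met.
  (b) The plaintiff resides in Corholm, which is not Dunstead. Met.
  (c) The claim is a tort claim, not a consumer claim, so this disjunct is met. The exception is not triggered, since the claim does not concern real property. Met.
  (d) Iyer Group has its principal place of business in Dunstead, so one alternative holds. Satisfied.
  (e) Odelle Odell resides in Dunstead. Condition met.
  → Every requirement is satisfied — jurisdiction.
The Ravston Regional Court:
  (a) Halloran Partners resides in Ravston, which satisfies one of the alternatives. Condition met.
  (b) Halloran Partners resides in Ravston. Met.
  (c) The plaintiff resides in Corholm, which is not Ravston, so one alternative holds. Met.
  (d) The amount in controversy is 10,400 dollars, within the $250,000 ceiling — that alternative is enough. The exception is not triggered, since the claim does not concern real property. Condition met.
  → Every requirement is satisfied — jurisdiction.
The Superior Court of Lorfield:
  (a) The claim is a tort claim, so one alternative holds. Met.
  (b) No defendant resides in Lorfield (they reside in Dunstead, Ravston, Dunstead). But the operative events occurred in Lorfield, and the 'unless' clause therefore excuses the requirement. Condition met.
  (c) The amount in controversy is $10,400, within the $50,000 ceiling. Condition met.
  (d) The claim is a tort claim, not a property claim, so this disjunct is met. Met.
  → The court has jurisdiction.
Courts with jurisdiction: the Circuit Court of Ravston, the Dunstead District Court, the Ravston Regional Court, the Superior Court of Lorfield — 4 in total.

4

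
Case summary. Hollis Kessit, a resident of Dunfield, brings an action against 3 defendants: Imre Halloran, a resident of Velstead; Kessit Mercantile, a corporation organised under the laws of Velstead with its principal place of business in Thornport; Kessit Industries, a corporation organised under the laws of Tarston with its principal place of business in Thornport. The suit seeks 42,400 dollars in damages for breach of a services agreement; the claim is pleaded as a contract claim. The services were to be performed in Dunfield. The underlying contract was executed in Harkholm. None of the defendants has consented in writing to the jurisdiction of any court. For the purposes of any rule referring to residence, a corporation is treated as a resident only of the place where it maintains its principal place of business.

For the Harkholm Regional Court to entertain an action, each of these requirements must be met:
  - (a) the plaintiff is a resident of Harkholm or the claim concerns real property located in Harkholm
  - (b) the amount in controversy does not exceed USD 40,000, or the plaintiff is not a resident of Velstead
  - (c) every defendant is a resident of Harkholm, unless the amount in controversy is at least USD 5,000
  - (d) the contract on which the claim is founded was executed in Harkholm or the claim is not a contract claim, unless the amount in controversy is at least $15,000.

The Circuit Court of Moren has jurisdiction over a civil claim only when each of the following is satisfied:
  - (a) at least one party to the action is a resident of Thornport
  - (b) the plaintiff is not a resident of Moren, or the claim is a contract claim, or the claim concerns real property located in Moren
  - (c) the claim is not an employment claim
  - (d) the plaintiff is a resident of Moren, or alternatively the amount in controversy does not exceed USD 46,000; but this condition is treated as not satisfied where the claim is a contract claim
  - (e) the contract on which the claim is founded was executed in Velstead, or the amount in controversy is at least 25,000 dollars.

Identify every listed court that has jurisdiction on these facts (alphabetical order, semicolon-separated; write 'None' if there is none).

None

The Harkholm Regional Court:
  (a) The plaintiff resides in Dunfield, not Harkholm; the claim does not concern real property — none of the alternatives is met. Fails.
  (b) The plaintiff resides in Dunfield, which is not Velstead, so this disjunct is met. Met.
  (c) The defendants reside as follows — Imre Halloran in Velstead, Kessit Mercantile in Thornport, Kessit Industries in Thornport — not all in Harkholm. But the amount in controversy is 42,400 dollars, which meets the $5,000 floor, and the 'unless' clause therefore excuses the requirement. Condition met.
  (d) The contract was executed in Harkholm, so one alternative holds. Condition met.
  → The court lacks jurisdiction.
The Circuit Court of Moren:
  (a) Kessit Mercantile resides in Thornport. Met.
  (b) The plaintiff resides in Dunfield, which is not Moren, so one alternative holds. Met.
  (c) The claim is a contract claim, not an employment claim. Satisfied.
  (d) The amount in controversy is 42,400 dollars, within the 46,000 dollars ceiling, so this disjunct is met. But the carve-out bites: the claim is a contract claim. Fails.
  (e) The amount in controversy is $42,400, which meets the USD 25,000 floor, so this disjunct is met. Satisfied.
  → The court lacks jurisdiction.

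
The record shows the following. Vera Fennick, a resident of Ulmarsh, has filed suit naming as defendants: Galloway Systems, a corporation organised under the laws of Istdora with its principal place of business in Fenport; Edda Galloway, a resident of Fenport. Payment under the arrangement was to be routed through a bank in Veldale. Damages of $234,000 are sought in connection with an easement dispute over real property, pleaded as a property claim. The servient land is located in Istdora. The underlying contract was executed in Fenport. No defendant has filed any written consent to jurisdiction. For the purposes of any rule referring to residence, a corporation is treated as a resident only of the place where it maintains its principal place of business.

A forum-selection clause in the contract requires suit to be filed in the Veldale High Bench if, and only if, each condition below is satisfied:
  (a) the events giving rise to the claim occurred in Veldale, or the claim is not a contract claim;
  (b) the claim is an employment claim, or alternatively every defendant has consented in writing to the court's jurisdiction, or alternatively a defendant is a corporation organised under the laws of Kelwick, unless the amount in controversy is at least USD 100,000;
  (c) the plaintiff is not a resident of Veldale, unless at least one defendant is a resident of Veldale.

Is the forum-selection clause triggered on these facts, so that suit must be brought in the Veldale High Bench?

Yes

The Veldale High Bench:
  (a) The claim is a property claim, not a contract claim, so one alternative holds. Satisfied.
  (b) The claim is a property claim, not an employment claim; no such written consent has been filed; the corporate defendant(s) are organised in Istdora, not Kelwick — no alternative holds. But the amount in controversy is USD 234,000, which meets the 100,000 dollars floor, and the 'unless' clause therefore excuses the requirement. Met.
  (c) The plaintiff resides in Ulmarsh, which is not Veldale. Met.
  → The clause applies.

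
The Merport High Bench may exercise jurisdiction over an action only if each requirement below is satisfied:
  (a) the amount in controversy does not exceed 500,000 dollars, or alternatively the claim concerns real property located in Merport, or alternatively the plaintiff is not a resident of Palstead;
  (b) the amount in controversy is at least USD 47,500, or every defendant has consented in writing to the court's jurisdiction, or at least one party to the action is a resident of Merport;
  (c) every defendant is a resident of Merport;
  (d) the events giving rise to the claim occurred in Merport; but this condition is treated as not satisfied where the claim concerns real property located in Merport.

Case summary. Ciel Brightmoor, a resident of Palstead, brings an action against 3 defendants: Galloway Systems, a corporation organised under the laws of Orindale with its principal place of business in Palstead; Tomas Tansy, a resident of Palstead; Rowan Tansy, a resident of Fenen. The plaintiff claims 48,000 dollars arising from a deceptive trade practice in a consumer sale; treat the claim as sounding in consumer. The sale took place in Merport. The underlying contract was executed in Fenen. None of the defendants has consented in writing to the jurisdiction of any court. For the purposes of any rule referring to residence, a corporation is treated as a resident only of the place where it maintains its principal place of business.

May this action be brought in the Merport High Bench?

No

The Merport High Bench:
  (a) The amount in controversy is 48,000 dollars, within the $500,000 ceiling, so this disjunct is met. Met.
  (b) The amount in controversy is 48,000 dollars, which meets the $47,500 floor, which satisfies one of the alternatives. Condition met.
  (c) The defendants reside as follows — Galloway Systems in Palstead, Tomas Tansy in Palstead, Rowan Tansy in Fenen — not all in Merport. Not met.
  (d) The operative events occurred in Merport. And the carve-out is inapplicable — the claim does not concern real property. Met.
  → No jurisdiction.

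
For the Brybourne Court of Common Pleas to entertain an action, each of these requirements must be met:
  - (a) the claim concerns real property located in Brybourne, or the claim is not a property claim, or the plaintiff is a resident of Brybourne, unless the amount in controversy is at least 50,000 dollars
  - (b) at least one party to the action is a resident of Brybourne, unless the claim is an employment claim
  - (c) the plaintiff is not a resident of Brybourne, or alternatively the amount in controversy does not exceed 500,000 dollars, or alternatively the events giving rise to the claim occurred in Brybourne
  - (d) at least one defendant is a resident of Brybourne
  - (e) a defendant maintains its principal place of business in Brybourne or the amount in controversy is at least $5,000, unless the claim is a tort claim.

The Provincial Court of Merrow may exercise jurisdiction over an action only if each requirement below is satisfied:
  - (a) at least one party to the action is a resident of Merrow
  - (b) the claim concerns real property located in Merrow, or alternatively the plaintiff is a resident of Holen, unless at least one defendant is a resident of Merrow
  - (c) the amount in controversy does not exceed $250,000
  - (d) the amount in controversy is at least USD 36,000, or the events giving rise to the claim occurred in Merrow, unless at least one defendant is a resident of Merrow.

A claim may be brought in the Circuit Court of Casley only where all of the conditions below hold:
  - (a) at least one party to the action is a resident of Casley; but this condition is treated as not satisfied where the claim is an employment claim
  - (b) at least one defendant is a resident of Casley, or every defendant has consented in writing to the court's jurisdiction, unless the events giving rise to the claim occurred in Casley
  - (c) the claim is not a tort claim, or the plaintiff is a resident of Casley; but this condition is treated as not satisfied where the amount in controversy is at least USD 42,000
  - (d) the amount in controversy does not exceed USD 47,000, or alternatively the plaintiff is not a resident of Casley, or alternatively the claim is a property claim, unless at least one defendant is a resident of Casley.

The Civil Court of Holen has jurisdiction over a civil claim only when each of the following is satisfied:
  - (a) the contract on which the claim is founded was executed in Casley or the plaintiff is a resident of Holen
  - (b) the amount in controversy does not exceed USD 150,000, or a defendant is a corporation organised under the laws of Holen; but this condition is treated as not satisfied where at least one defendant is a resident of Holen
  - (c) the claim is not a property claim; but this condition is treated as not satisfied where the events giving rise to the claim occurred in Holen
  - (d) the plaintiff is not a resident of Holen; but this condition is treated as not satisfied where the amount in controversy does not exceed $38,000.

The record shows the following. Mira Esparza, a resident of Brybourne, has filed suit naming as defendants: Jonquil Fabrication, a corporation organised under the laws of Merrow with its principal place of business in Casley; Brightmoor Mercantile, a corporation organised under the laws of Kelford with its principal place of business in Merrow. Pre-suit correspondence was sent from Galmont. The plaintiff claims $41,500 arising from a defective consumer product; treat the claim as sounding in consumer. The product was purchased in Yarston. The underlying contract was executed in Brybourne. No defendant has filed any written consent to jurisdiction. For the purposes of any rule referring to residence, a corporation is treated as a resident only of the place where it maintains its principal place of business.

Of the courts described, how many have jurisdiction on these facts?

The Brybourne Court of Common Pleas:
  (a) The claim is a consumer claim, not a property claim, which satisfies one of the alternatives. Met.
  (b) Mira Esparza resides in Brybourne. Satisfied.
  (c) The amount in controversy is USD 41,500, within the 500,000 dollars ceiling, so this disjunct is met. Met.
  (d) No defendant resides in Brybourne (they reside in Casley, Merrow). Not met.
  (e) The amount in controversy is $41,500, which meets the 5,000 dollars floor, so one alternative holds. Satisfied.
  → At least one condition fails; no jurisdiction.
The Provincial Court of Merrow:
  (a) Brightmoor Mercantile resides in Merrow. Satisfied.
  (b) The claim does not concern real property; the plaintiff resides in Brybourne, not Holen — none of the alternatives is met. But Brightmoor Mercantile resides in Merrow, and the 'unless' clause therefore excuses the requirement. Satisfied.
  (c) The amount in controversy is USD 41,500, within the $250,000 ceiling. Met.
  (d) The amount in controversy is $41,500, which meets the $36,000 floor, so one alternative holds. Met.
  → The court has jurisdiction.
The Circuit Court of Casley:
  (a) Jonquil Fabrication resides in Casley. And the carve-out is inapplicable — the claim is a consumer claim, not an employment claim. Condition met.
  (b) Jonquil Fabrication resides in Casley, which satisfies one of the alternatives. Satisfied.
  (c) The claim is a consumer claim, not a tort claim, so this disjunct is met. The exception is not triggered, since the amount in controversy is 41,500 dollars, below the 42,000 dollars floor. Satisfied.
  (d) The amount in controversy is $41,500, within the USD 47,000 ceiling — that alternative is enough. Satisfied.
  → Every requirement is satisfied — jurisdiction.
The Civil Court of Holen:
  (a) The contract was executed in Brybourne, not Casley; the plaintiff resides in Brybourne, not Holen — every alternative fails. Not satisfied.
  (b) The amount in controversy is $41,500, within the 150,000 dollars ceiling — that alternative is enough. The exception is not triggered, since no defendant resides in Holen (they reside in Casley, Merrow). Satisfied.
  (c) The claim is a consumer claim, not a property claim. The exception is not triggered, since the operative events occurred in Yarston, not Holen. Satisfied.
  (d) The plaintiff resides in Brybourne, which is not Holen. And the carve-out is inapplicable — the amount in controversy is 41,500 dollars, above the $38,000 ceiling. Condition met.
  → At least one condition fails; no jurisdiction.
Courts with jurisdiction: the Provincial Court of Merrow, the Circuit Court of Casley — 2 in total.

2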